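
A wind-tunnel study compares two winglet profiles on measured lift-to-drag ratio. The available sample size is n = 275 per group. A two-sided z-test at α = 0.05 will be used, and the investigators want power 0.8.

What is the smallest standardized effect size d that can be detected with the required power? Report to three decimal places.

Need Φ(δ − 1.960) = 0.8, so δ = 1.960 + 0.842 = 2.802.
(Lower-tail contribution to power is negligible for δ > 0.)
δ = d·√(n/2) ⇒ d = δ/√(n/2) = 2.802/√(275/2) = 0.2389.

d ≈ 0.239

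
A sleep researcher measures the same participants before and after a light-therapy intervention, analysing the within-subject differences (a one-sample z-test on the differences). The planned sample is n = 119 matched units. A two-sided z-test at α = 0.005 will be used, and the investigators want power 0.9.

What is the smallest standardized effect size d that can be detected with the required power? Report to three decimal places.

d ≈ 0.375

Need Φ(δ − 2.807) = 0.9, so δ = 2.807 + 1.282 = 4.089.
(The second rejection-region term Φ(−δ − z_{α/2}) is negligible and dropped.)
δ = d·√n ⇒ d = δ/√n = 4.089/√119 = 0.3748.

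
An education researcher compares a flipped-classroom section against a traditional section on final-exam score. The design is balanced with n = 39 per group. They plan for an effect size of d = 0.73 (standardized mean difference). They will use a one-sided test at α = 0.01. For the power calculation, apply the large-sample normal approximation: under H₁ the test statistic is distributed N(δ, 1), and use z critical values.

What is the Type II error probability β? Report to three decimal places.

Noncentrality parameter: δ = d·√(n/2) = 0.73 × √(39/2) = 3.2236
Critical value for a one-sided test at α = 0.01: z_α = 2.326.
Power = Φ(δ − 2.326) = Φ(0.897) = 0.8152.
Type II error: β = 1 − power = 1 − 0.8152 = 0.1848.

β ≈ 0.185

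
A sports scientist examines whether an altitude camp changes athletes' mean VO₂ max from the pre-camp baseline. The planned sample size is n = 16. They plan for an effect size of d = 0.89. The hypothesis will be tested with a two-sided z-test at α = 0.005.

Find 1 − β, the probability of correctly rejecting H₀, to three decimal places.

Noncentrality parameter: δ = d·√n = 0.89 × √16 = 3.5600
Two-sided α = 0.005 → critical value z_{0.0025} = 2.807.
Power = Φ(δ − 2.807) + Φ(−δ − 2.807) = Φ(0.753) + Φ(-6.367) = 0.7743 + 0.0000 = 0.7743.

Power ≈ 0.774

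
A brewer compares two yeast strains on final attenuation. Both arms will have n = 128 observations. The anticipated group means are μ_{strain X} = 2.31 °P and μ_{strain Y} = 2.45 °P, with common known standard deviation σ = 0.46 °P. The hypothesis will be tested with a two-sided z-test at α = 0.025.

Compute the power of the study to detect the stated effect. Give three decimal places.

Standardized effect: d = |μ_{strain X} − μ_{strain Y}| / σ = |2.31 − 2.45| / 0.46 = 0.3043
Noncentrality parameter: δ = d·√(n/2) = 0.3043 × √(128/2) = 2.4348
Two-sided α = 0.025 → critical value z_{0.0125} = 2.241.
Power = Φ(δ − 2.241) + Φ(−δ − 2.241) = Φ(0.193) + Φ(-4.676) = 0.5767 + 0.0000 = 0.5767.

Power ≈ 0.577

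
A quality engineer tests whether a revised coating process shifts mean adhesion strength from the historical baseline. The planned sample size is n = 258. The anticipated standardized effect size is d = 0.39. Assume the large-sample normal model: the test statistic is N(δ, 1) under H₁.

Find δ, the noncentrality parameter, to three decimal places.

δ = d·√n = 0.39 × √258 = 6.2643

δ ≈ 6.264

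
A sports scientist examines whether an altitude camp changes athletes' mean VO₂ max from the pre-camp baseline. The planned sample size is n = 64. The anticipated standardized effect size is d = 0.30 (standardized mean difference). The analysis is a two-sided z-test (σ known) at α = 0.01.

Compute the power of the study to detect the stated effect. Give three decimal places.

Power ≈ 0.430

Noncentrality parameter: δ = d·√n = 0.30 × √64 = 2.4000
Critical value for a two-sided test at α = 0.01: z_{α/2} = 2.576.
Power = Φ(δ − 2.576) + Φ(−δ − 2.576) = Φ(-0.176) + Φ(-4.976) = 0.4302 + 0.0000 = 0.4302.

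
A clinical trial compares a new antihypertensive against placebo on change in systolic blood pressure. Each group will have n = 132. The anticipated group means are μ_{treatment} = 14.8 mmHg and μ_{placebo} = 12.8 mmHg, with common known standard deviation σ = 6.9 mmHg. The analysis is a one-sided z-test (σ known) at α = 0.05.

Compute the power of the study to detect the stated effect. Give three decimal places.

Power ≈ 0.761

Standardized effect: d = |μ_{treatment} − μ_{placebo}| / σ = |14.8 − 12.8| / 6.9 = 0.2899
Noncentrality parameter: δ = d·√(n/2) = 0.2899 × √(132/2) = 2.3548
One-sided α = 0.05 → critical value z_{0.05} = 1.645.
Power = Φ(δ − 1.645) = Φ(0.710) = 0.7611.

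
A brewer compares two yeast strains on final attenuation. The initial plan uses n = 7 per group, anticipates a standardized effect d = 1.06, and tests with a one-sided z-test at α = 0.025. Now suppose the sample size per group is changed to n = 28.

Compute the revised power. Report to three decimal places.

With n = 28 per group: δ = d·√(n/2) = 1.06 × √(28/2) = 3.9662. Critical value z_{0.025} = 1.960.
Revised power = Φ(δ − 1.960) = Φ(2.006) = 0.9776.

Power ≈ 0.978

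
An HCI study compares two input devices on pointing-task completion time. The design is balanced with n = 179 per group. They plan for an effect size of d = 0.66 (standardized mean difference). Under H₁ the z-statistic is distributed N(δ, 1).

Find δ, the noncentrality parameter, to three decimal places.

δ ≈ 6.244

The noncentrality parameter scales effect size by the design's sample-size factor: δ = d·√(n/2) = 0.66 × √(179/2) = 6.2439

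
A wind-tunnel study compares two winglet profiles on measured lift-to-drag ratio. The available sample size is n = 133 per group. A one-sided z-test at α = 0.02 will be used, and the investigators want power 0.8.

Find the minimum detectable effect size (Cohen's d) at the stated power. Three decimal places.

d ≈ 0.355

Required noncentrality: δ = z_{0.02} + z_{0.20} = 2.054 + 0.842 = 2.895.
δ = d·√(n/2) ⇒ d = δ/√(n/2) = 2.895/√(133/2) = 0.3551.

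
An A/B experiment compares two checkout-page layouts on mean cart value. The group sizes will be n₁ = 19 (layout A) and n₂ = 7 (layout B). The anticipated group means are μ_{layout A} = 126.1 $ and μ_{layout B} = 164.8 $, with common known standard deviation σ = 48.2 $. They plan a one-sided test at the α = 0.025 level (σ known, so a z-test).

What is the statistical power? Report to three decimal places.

Power ≈ 0.443

Standardized effect: d = |μ_{layout A} − μ_{layout B}| / σ = |126.1 − 164.8| / 48.2 = 0.8029
Noncentrality parameter: δ = d / √(1/n₁ + 1/n₂) = 0.8029 / √(1/19 + 1/7) = 1.8159
One-sided α = 0.025 → critical value z_{0.025} = 1.960.
Power = P(Z > 1.960 − δ) = Φ(-0.144) = 0.4427.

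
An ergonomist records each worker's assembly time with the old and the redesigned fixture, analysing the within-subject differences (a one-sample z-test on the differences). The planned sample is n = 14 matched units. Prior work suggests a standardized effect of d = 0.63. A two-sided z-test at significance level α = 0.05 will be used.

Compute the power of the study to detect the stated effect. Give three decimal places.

Noncentrality parameter: δ = d·√n = 0.63 × √14 = 2.3572
Critical value for a two-sided test at α = 0.05: z_{α/2} = 1.960.
Power = Φ(δ − 1.960) + Φ(−δ − 1.960) = Φ(0.397) + Φ(-4.317) = 0.6544 + 0.0000 = 0.6544.

Power ≈ 0.654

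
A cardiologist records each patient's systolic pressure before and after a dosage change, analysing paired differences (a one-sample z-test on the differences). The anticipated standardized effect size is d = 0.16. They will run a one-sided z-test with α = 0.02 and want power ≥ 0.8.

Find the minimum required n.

Set Φ(δ − 2.054) = 0.8; then δ − 2.054 = Φ⁻¹(0.8) = 0.842, giving δ = 2.895.
δ = d·√n ⇒ n = (δ/d)² = (2.895 / 0.16)² = 327.47.
Round up to the next whole unit.

n = 328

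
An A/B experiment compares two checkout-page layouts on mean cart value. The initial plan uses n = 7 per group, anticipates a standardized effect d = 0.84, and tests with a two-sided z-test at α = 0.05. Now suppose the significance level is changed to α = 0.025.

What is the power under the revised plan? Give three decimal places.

δ = d·√(n/2) = 0.84 × √(7/2) = 1.5715 (unchanged). New critical value: z_{0.0125} = 2.241.
Revised power = Φ(δ − 2.241) + Φ(−δ − 2.241) = Φ(-0.670) + Φ(-3.813) = 0.2515 + 0.0001 = 0.2515.

Power ≈ 0.252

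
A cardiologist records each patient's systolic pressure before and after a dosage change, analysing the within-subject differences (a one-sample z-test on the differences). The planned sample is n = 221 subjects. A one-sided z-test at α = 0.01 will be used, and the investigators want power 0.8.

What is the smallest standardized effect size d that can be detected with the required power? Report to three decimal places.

d ≈ 0.213

Required noncentrality: δ = z_{0.01} + z_{0.20} = 2.326 + 0.842 = 3.168.
δ = d·√n ⇒ d = δ/√n = 3.168/√221 = 0.2131.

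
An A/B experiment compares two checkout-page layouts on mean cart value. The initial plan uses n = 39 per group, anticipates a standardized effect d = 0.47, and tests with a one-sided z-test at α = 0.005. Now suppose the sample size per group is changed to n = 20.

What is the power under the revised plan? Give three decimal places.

Power ≈ 0.138

With n = 20 per group: δ = d·√(n/2) = 0.47 × √(20/2) = 1.4863. Critical value z_{0.005} = 2.576.
Revised power = Φ(δ − 2.576) = Φ(-1.090) = 0.1380.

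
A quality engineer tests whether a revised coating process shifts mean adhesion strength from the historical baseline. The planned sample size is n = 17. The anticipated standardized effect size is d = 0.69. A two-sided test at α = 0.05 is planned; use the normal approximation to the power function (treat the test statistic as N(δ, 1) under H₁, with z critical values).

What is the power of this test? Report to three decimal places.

Power ≈ 0.812

Noncentrality parameter: δ = d·√n = 0.69 × √17 = 2.8449
Critical value for a two-sided test at α = 0.05: z_{α/2} = 1.960.
Power = Φ(δ − 1.960) + Φ(−δ − 1.960) = Φ(0.885) + Φ(-4.805) = 0.8119 + 0.0000 = 0.8119.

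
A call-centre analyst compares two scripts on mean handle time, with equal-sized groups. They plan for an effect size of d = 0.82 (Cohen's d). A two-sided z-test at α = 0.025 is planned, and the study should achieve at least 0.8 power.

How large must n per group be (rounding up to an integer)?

Set Φ(δ − 2.241) = 0.8; then δ − 2.241 = Φ⁻¹(0.8) = 0.842, giving δ = 3.083.
(The Φ(−δ − z_{α/2}) term is vanishingly small for δ > 0 and is dropped in the standard sample-size formula.)
δ = d·√(n/2) ⇒ n = 2(δ/d)² = 2 × (3.083 / 0.82)² = 28.27.
Rounding up, n = 29 per group.

n = 29 per group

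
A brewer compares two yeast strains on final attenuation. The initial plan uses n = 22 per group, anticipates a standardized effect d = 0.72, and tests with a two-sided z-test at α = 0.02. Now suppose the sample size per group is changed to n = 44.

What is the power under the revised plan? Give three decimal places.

Power ≈ 0.853

With n = 44 per group: δ = d·√(n/2) = 0.72 × √(44/2) = 3.3771. Critical value z_{0.01} = 2.326.
Revised power = Φ(δ − 2.326) + Φ(−δ − 2.326) = Φ(1.051) + Φ(-5.703) = 0.8533 + 0.0000 = 0.8533.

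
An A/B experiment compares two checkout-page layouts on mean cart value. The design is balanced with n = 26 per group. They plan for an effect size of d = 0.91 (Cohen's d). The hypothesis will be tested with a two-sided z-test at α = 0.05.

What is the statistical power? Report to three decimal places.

Power ≈ 0.907

Noncentrality parameter: δ = d·√(n/2) = 0.91 × √(26/2) = 3.2811
Critical value for a two-sided test at α = 0.05: z_{α/2} = 1.960.
Power = Φ(δ − 1.960) + Φ(−δ − 1.960) = Φ(1.321) + Φ(-5.241) = 0.9068 + 0.0000 = 0.9068.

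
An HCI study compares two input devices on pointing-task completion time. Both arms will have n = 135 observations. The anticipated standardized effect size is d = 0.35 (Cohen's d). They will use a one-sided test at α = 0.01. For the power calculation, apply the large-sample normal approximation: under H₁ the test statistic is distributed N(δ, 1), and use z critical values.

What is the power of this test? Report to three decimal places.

Power ≈ 0.709

Noncentrality parameter: δ = d·√(n/2) = 0.35 × √(135/2) = 2.8755
One-sided α = 0.01 → critical value z_{0.01} = 2.326.
Power = Φ(δ − 2.326) = Φ(0.549) = 0.7086.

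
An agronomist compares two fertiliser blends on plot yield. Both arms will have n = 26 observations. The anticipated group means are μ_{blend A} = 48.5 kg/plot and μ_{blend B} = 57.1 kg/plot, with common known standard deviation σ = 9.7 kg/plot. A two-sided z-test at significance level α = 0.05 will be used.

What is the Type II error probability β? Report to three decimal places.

Standardized effect: d = |μ_{blend A} − μ_{blend B}| / σ = |48.5 − 57.1| / 9.7 = 0.8866
Noncentrality parameter: δ = d·√(n/2) = 0.8866 × √(26/2) = 3.1967
Two-sided α = 0.05 → critical value z_{0.025} = 1.960.
Power = Φ(δ − 1.960) + Φ(−δ − 1.960) = Φ(1.237) + Φ(-5.157) = 0.8919 + 0.0000 = 0.8919.
Type II error: β = 1 − power = 1 − 0.8919 = 0.1081.

β ≈ 0.108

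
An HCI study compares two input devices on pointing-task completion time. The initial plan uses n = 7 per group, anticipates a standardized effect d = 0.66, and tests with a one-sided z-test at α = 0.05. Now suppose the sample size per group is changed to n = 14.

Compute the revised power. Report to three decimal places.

With n = 14 per group: δ = d·√(n/2) = 0.66 × √(14/2) = 1.7462. Critical value z_{0.05} = 1.645.
Revised power = Φ(δ − 1.645) = Φ(0.101) = 0.5404.

Power ≈ 0.540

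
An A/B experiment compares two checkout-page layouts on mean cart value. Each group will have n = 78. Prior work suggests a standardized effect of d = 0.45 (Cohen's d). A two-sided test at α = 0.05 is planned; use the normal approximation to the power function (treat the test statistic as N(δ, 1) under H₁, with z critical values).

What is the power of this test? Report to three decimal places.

Noncentrality parameter: δ = d·√(n/2) = 0.45 × √(78/2) = 2.8102
Two-sided α = 0.05 → critical value z_{0.025} = 1.960.
Power = Φ(δ − 1.960) + Φ(−δ − 1.960) = Φ(0.850) + Φ(-4.770) = 0.8024 + 0.0000 = 0.8024.

Power ≈ 0.802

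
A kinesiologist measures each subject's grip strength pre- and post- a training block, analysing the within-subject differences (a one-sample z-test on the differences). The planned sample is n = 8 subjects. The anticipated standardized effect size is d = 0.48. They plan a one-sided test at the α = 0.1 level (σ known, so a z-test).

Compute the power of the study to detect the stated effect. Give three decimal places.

Power ≈ 0.530

Noncentrality parameter: δ = d·√n = 0.48 × √8 = 1.3576
Critical value for a one-sided test at α = 0.1: z_α = 1.282.
Power = Φ(δ − 1.282) = Φ(0.076) = 0.5303.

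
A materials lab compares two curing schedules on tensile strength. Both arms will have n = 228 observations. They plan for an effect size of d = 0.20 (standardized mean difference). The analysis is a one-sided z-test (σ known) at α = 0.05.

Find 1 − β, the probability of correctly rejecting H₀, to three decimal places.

Noncentrality parameter: δ = d·√(n/2) = 0.20 × √(228/2) = 2.1354
One-sided α = 0.05 → critical value z_{0.05} = 1.645.
Power = Φ(δ − 1.645) = Φ(0.491) = 0.6881.

Power ≈ 0.688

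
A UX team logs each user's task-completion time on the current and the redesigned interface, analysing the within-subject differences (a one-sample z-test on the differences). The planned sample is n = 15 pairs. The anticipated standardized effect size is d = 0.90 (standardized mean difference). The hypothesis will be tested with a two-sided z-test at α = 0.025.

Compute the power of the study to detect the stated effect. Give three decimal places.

Noncentrality parameter: δ = d·√n = 0.90 × √15 = 3.4857
Critical value for a two-sided test at α = 0.025: z_{α/2} = 2.241.
Power = Φ(δ − 2.241) + Φ(−δ − 2.241) = Φ(1.244) + Φ(-5.727) = 0.8933 + 0.0000 = 0.8933.

Power ≈ 0.893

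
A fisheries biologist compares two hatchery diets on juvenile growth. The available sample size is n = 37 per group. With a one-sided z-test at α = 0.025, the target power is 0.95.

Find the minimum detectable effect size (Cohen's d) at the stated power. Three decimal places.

d ≈ 0.838

Required noncentrality: δ = z_{0.025} + z_{0.05} = 1.960 + 1.645 = 3.605.
δ = d·√(n/2) ⇒ d = δ/√(n/2) = 3.605/√(37/2) = 0.8381.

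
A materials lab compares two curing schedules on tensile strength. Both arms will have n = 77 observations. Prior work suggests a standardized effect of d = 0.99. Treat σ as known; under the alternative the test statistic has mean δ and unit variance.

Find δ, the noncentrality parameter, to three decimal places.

δ ≈ 6.143

δ = d·√(n/2) = 0.99 × √(77/2) = 6.1428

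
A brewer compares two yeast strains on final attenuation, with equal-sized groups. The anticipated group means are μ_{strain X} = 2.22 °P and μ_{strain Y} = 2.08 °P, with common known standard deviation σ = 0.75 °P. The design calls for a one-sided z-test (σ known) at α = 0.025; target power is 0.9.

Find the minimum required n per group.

Standardized effect: d = |μ_{strain X} − μ_{strain Y}| / σ = |2.22 − 2.08| / 0.75 = 0.1867
For power 0.9 need Φ(δ − z_{0.025}) = 0.9, so δ = z_{0.025} + z_{0.10} = 1.960 + 1.282 = 3.242.
δ = d·√(n/2) ⇒ n = 2(δ/d)² = 2 × (3.242 / 0.1867)² = 603.10.
Round up to the next whole unit.

n = 604 per group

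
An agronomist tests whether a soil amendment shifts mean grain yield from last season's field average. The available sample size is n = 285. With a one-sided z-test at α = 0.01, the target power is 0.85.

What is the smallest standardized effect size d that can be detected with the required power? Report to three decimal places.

d ≈ 0.199

Need Φ(δ − 2.326) = 0.85, so δ = 2.326 + 1.036 = 3.363.
δ = d·√n ⇒ d = δ/√n = 3.363/√285 = 0.1992.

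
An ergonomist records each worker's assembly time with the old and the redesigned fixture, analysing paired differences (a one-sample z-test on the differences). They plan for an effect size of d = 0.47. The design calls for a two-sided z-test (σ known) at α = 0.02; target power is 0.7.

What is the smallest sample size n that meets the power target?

n = 37

Set Φ(δ − 2.326) = 0.7; then δ − 2.326 = Φ⁻¹(0.7) = 0.524, giving δ = 2.851.
(For δ > 0 the lower-tail rejection region contributes negligibly to power, so the one-term inversion is standard.)
δ = d·√n ⇒ n = (δ/d)² = (2.851 / 0.47)² = 36.79.
Rounding up, n = 37.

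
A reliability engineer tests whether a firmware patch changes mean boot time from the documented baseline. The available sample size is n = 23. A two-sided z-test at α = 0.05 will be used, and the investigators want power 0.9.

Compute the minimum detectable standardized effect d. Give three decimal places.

d ≈ 0.676

Required noncentrality: δ = z_{0.025} + z_{0.10} = 1.960 + 1.282 = 3.242.
(The second rejection-region term Φ(−δ − z_{α/2}) is negligible and dropped.)
δ = d·√n ⇒ d = δ/√n = 3.242/√23 = 0.6759.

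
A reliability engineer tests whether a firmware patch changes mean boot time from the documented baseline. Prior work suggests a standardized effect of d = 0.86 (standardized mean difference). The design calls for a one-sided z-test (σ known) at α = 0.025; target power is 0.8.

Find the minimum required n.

For power 0.8 need Φ(δ − z_{0.025}) = 0.8, so δ = z_{0.025} + z_{0.20} = 1.960 + 0.842 = 2.802.
δ = d·√n ⇒ n = (δ/d)² = (2.802 / 0.86)² = 10.61.
Rounding up, n = 11.

n = 11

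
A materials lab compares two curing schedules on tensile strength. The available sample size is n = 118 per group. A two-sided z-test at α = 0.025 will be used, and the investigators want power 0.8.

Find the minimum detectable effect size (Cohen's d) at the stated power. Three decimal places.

d ≈ 0.401

Need Φ(δ − 2.241) = 0.8, so δ = 2.241 + 0.842 = 3.083.
(The second rejection-region term Φ(−δ − z_{α/2}) is negligible and dropped.)
δ = d·√(n/2) ⇒ d = δ/√(n/2) = 3.083/√(118/2) = 0.4014.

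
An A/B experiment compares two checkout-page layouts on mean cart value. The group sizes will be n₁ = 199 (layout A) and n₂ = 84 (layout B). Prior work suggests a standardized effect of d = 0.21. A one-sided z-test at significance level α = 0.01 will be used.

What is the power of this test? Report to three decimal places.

Power ≈ 0.238

Noncentrality parameter: δ = d / √(1/n₁ + 1/n₂) = 0.21 / √(1/199 + 1/84) = 1.6140
One-sided α = 0.01 → critical value z_{0.01} = 2.326.
Power = Φ(δ − 2.326) = Φ(-0.712) = 0.2381.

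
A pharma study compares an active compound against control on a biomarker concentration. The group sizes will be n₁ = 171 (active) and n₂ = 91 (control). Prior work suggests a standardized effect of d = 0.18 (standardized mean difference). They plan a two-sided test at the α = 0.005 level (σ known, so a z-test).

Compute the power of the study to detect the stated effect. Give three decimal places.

Power ≈ 0.078

Noncentrality parameter: δ = d / √(1/n₁ + 1/n₂) = 0.18 / √(1/171 + 1/91) = 1.3872
Two-sided α = 0.005 → critical value z_{0.0025} = 2.807.
Power = Φ(δ − 2.807) + Φ(−δ − 2.807) = Φ(-1.420) + Φ(-4.194) = 0.0778 + 0.0000 = 0.0778.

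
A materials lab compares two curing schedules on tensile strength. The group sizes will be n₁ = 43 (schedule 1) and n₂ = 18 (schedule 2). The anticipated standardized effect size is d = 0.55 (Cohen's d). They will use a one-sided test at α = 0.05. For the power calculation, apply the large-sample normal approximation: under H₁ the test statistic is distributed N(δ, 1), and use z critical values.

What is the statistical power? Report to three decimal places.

Power ≈ 0.623

Noncentrality parameter: δ = d / √(1/n₁ + 1/n₂) = 0.55 / √(1/43 + 1/18) = 1.9592
One-sided α = 0.05 → critical value z_{0.05} = 1.645.
Power = Φ(δ − 1.645) = Φ(0.314) = 0.6234.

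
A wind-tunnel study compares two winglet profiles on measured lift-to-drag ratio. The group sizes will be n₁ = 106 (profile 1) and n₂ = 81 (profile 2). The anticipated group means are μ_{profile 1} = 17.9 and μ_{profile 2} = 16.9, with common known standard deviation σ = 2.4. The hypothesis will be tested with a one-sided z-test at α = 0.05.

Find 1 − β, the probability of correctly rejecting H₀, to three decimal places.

Power ≈ 0.881

Standardized effect: d = |μ_{profile 1} − μ_{profile 2}| / σ = |17.9 − 16.9| / 2.4 = 0.4167
Noncentrality parameter: δ = d / √(1/n₁ + 1/n₂) = 0.4167 / √(1/106 + 1/81) = 2.8233
Critical value for a one-sided test at α = 0.05: z_α = 1.645.
Power = Φ(δ − 1.645) = Φ(1.178) = 0.8807.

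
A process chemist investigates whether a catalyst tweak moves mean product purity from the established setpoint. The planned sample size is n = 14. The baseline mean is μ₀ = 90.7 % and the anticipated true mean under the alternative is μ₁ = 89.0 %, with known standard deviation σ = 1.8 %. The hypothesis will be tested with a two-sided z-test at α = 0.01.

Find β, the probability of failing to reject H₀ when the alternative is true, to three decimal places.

Standardized effect: d = |μ₁ − μ₀| / σ = |89.0 − 90.7| / 1.8 = 0.9444
Noncentrality parameter: δ = d·√n = 0.9444 × √14 = 3.5338
Two-sided α = 0.01 → critical value z_{0.005} = 2.576.
Power = Φ(δ − 2.576) + Φ(−δ − 2.576) = Φ(0.958) + Φ(-6.110) = 0.8310 + 0.0000 = 0.8310.
Type II error: β = 1 − power = 1 − 0.8310 = 0.1690.

β ≈ 0.169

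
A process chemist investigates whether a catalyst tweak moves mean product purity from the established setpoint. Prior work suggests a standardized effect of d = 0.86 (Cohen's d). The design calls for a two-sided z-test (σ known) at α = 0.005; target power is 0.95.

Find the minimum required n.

For power 0.95 need Φ(δ − z_{0.0025}) = 0.95, so δ = z_{0.0025} + z_{0.05} = 2.807 + 1.645 = 4.452.
(Ignoring the negligible lower-tail rejection probability gives the usual closed-form inversion.)
δ = d·√n ⇒ n = (δ/d)² = (4.452 / 0.86)² = 26.80.
Rounding up, n = 27.

n = 27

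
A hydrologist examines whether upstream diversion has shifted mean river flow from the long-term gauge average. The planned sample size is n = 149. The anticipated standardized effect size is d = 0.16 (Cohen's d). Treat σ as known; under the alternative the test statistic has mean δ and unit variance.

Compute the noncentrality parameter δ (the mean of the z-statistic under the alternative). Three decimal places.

δ ≈ 1.953

The noncentrality parameter scales effect size by the design's sample-size factor: δ = d·√n = 0.16 × √149 = 1.9530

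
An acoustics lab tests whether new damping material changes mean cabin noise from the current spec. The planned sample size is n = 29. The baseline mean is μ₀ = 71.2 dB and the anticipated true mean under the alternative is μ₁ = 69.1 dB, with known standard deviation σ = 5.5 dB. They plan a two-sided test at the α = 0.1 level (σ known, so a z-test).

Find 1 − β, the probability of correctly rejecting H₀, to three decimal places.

Power ≈ 0.660

Standardized effect: d = |μ₁ − μ₀| / σ = |69.1 − 71.2| / 5.5 = 0.3818
Noncentrality parameter: δ = d·√n = 0.3818 × √29 = 2.0562
Two-sided α = 0.1 → critical value z_{0.05} = 1.645.
Power = Φ(δ − 1.645) + Φ(−δ − 1.645) = Φ(0.411) + Φ(-3.701) = 0.6596 + 0.0001 = 0.6597.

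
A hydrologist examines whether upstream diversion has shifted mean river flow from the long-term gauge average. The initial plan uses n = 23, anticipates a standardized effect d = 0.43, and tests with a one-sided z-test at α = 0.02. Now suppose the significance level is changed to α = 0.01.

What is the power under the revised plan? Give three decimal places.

Power ≈ 0.396

δ = d·√n = 0.43 × √23 = 2.0622 (unchanged). New critical value: z_{0.01} = 2.326.
Revised power = Φ(δ − 2.326) = Φ(-0.264) = 0.3958.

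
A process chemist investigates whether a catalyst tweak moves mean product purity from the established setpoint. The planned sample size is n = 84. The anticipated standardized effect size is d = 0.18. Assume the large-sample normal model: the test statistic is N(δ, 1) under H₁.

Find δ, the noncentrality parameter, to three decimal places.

δ ≈ 1.650

The noncentrality parameter scales effect size by the design's sample-size factor: δ = d·√n = 0.18 × √84 = 1.6497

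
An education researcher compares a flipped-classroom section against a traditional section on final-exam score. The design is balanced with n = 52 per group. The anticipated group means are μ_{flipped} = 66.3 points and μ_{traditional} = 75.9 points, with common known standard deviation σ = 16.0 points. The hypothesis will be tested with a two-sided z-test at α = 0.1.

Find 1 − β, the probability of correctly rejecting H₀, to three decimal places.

Standardized effect: d = |μ_{flipped} − μ_{traditional}| / σ = |66.3 − 75.9| / 16.0 = 0.6000
Noncentrality parameter: δ = d·√(n/2) = 0.6000 × √(52/2) = 3.0594
Critical value for a two-sided test at α = 0.1: z_{α/2} = 1.645.
Power = Φ(δ − 1.645) + Φ(−δ − 1.645) = Φ(1.415) + Φ(-4.704) = 0.9214 + 0.0000 = 0.9214.

Power ≈ 0.921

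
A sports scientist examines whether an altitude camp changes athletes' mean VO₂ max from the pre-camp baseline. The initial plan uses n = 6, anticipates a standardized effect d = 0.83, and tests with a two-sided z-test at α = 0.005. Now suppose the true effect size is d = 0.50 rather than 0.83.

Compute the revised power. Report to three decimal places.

With d = 0.50: δ = d·√n = 0.50 × √6 = 1.2247. Critical value z_{0.0025} = 2.807.
Revised power = Φ(δ − 2.807) + Φ(−δ − 2.807) = Φ(-1.582) + Φ(-4.032) = 0.0568 + 0.0000 = 0.0568.

Power ≈ 0.057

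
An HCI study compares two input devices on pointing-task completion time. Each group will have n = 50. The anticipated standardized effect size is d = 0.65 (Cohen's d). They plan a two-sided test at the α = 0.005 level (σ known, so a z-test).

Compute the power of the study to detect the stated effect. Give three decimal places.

Noncentrality parameter: λ = d·√(n/2) = 0.65 × √(50/2) = 3.2500
Two-sided α = 0.005 → critical value z_{0.0025} = 2.807.
Power = Φ(λ − 2.807) + Φ(−λ − 2.807) = Φ(0.443) + Φ(-6.057) = 0.6711 + 0.0000 = 0.6711.

Power ≈ 0.671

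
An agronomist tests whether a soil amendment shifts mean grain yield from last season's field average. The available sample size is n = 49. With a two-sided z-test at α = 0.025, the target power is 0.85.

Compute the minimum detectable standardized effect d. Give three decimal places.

d ≈ 0.468

Required noncentrality: δ = z_{0.0125} + z_{0.15} = 2.241 + 1.036 = 3.278.
(Lower-tail contribution to power is negligible for δ > 0.)
δ = d·√n ⇒ d = δ/√n = 3.278/√49 = 0.4683.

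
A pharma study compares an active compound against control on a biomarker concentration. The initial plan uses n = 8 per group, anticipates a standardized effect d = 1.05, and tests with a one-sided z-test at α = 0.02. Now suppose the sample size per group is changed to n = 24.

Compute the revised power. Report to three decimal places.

Power ≈ 0.943

With n = 24 per group: δ = d·√(n/2) = 1.05 × √(24/2) = 3.6373. Critical value z_{0.02} = 2.054.
Revised power = Φ(δ − 2.054) = Φ(1.584) = 0.9434.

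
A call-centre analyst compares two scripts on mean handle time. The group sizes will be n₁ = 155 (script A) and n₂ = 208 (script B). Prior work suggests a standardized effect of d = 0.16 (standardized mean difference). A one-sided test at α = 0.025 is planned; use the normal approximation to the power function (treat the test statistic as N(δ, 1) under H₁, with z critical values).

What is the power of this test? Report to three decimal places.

Power ≈ 0.326

Noncentrality parameter: δ = d / √(1/n₁ + 1/n₂) = 0.16 / √(1/155 + 1/208) = 1.5079
Critical value for a one-sided test at α = 0.025: z_α = 1.960.
Power = P(Z > 1.960 − δ) = Φ(-0.452) = 0.3256.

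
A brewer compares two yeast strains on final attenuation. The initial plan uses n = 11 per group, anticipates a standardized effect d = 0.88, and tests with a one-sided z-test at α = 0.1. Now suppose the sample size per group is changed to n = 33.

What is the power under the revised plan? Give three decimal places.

Power ≈ 0.989

With n = 33 per group: δ = d·√(n/2) = 0.88 × √(33/2) = 3.5746. Critical value z_{0.1} = 1.282.
Revised power = P(Z > 1.282 − δ) = Φ(2.293) = 0.9891.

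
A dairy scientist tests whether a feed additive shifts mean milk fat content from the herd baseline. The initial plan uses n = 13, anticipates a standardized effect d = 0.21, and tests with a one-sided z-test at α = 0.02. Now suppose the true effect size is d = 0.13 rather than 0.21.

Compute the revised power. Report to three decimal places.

With d = 0.13: δ = d·√n = 0.13 × √13 = 0.4687. Critical value z_{0.02} = 2.054.
Revised power = Φ(δ − 2.054) = Φ(-1.585) = 0.0565.

Power ≈ 0.056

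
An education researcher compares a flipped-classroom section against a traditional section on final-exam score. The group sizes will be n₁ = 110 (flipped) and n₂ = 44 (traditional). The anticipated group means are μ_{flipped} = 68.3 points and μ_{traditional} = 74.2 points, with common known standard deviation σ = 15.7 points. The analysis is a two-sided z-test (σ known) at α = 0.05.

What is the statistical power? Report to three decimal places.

Power ≈ 0.558

Standardized effect: d = |μ_{flipped} − μ_{traditional}| / σ = |68.3 − 74.2| / 15.7 = 0.3758
Noncentrality parameter: δ = d / √(1/n₁ + 1/n₂) = 0.3758 / √(1/110 + 1/44) = 2.1068
Critical value for a two-sided test at α = 0.05: z_{α/2} = 1.960.
Power = Φ(δ − 1.960) + Φ(−δ − 1.960) = Φ(0.147) + Φ(-4.067) = 0.5584 + 0.0000 = 0.5584.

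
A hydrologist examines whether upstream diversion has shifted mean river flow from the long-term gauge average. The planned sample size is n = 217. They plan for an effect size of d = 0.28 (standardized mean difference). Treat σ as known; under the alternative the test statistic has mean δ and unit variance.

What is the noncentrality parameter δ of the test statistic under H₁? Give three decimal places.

δ = d·√n = 0.28 × √217 = 4.1247

δ ≈ 4.125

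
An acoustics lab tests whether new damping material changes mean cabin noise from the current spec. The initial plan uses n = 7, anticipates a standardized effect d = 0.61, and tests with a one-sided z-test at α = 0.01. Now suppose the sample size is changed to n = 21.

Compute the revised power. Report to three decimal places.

Power ≈ 0.680

With n = 21: δ = d·√n = 0.61 × √21 = 2.7954. Critical value z_{0.01} = 2.326.
Revised power = P(Z > 2.326 − δ) = Φ(0.469) = 0.6805.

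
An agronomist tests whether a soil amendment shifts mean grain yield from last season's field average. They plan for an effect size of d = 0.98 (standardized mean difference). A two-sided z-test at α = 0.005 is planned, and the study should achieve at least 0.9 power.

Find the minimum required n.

n = 18

Set Φ(δ − 2.807) = 0.9; then δ − 2.807 = Φ⁻¹(0.9) = 1.282, giving δ = 4.089.
(For δ > 0 the lower-tail rejection region contributes negligibly to power, so the one-term inversion is standard.)
δ = d·√n ⇒ n = (δ/d)² = (4.089 / 0.98)² = 17.41.
Round up to the next whole unit.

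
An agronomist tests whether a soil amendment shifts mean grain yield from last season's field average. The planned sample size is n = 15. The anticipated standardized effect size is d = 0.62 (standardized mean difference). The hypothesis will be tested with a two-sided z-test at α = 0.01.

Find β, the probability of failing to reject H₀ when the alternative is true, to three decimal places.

β ≈ 0.569

Noncentrality parameter: δ = d·√n = 0.62 × √15 = 2.4012
Two-sided α = 0.01 → critical value z_{0.005} = 2.576.
Power = Φ(δ − 2.576) + Φ(−δ − 2.576) = Φ(-0.175) + Φ(-4.977) = 0.4307 + 0.0000 = 0.4307.
Type II error: β = 1 − power = 1 − 0.4307 = 0.5693.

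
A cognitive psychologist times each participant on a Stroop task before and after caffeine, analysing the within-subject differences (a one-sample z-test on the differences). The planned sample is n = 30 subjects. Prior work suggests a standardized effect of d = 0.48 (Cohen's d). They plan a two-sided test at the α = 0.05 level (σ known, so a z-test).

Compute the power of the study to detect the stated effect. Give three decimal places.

Power ≈ 0.748

Noncentrality parameter: λ = d·√n = 0.48 × √30 = 2.6291
Critical value for a two-sided test at α = 0.05: z_{α/2} = 1.960.
Power = Φ(λ − 1.960) + Φ(−λ − 1.960) = Φ(0.669) + Φ(-4.589) = 0.7483 + 0.0000 = 0.7483.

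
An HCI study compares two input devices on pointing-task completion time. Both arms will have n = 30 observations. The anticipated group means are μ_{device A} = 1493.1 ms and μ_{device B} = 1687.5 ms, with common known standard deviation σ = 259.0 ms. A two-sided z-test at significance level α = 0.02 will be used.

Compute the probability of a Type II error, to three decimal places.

Standardized effect: d = |μ_{device A} − μ_{device B}| / σ = |1493.1 − 1687.5| / 259.0 = 0.7506
Noncentrality parameter: δ = d·√(n/2) = 0.7506 × √(30/2) = 2.9070
Critical value for a two-sided test at α = 0.02: z_{α/2} = 2.326.
Power = Φ(δ − 2.326) + Φ(−δ − 2.326) = Φ(0.581) + Φ(-5.233) = 0.7193 + 0.0000 = 0.7193.
Type II error: β = 1 − power = 1 − 0.7193 = 0.2807.

β ≈ 0.281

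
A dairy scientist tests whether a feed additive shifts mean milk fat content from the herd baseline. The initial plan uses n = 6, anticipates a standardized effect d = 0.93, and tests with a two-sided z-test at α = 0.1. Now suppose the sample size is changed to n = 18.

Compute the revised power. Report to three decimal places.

Power ≈ 0.989

With n = 18: δ = d·√n = 0.93 × √18 = 3.9457. Critical value z_{0.05} = 1.645.
Revised power = Φ(δ − 1.645) + Φ(−δ − 1.645) = Φ(2.301) + Φ(-5.591) = 0.9893 + 0.0000 = 0.9893.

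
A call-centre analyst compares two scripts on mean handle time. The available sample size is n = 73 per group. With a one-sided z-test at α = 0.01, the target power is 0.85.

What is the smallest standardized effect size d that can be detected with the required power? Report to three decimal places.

Need Φ(δ − 2.326) = 0.85, so δ = 2.326 + 1.036 = 3.363.
δ = d·√(n/2) ⇒ d = δ/√(n/2) = 3.363/√(73/2) = 0.5566.

d ≈ 0.557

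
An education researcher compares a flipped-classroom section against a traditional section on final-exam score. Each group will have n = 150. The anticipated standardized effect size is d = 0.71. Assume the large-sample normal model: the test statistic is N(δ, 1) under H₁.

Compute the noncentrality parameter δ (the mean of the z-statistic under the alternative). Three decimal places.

The noncentrality parameter scales effect size by the design's sample-size factor: δ = d·√(n/2) = 0.71 × √(150/2) = 6.1488

δ ≈ 6.149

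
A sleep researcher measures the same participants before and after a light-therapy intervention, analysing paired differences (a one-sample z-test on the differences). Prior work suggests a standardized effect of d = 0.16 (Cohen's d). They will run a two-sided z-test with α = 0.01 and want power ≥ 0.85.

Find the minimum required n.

Set Φ(δ − 2.576) = 0.85; then δ − 2.576 = Φ⁻¹(0.85) = 1.036, giving δ = 3.612.
(The Φ(−δ − z_{α/2}) term is vanishingly small for δ > 0 and is dropped in the standard sample-size formula.)
δ = d·√n ⇒ n = (δ/d)² = (3.612 / 0.16)² = 509.70.
Round up to the next whole unit.

n = 510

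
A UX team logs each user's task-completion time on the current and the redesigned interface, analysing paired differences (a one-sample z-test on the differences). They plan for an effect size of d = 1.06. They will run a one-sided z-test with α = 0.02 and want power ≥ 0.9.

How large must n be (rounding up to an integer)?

n = 10

For power 0.9 need Φ(δ − z_{0.02}) = 0.9, so δ = z_{0.02} + z_{0.10} = 2.054 + 1.282 = 3.335.
δ = d·√n ⇒ n = (δ/d)² = (3.335 / 1.06)² = 9.90.
Round up to the next whole unit.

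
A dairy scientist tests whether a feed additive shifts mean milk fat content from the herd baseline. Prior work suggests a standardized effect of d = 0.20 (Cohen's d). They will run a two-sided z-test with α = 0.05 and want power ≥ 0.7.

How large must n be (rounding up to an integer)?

For power 0.7 need Φ(δ − z_{0.025}) = 0.7, so δ = z_{0.025} + z_{0.30} = 1.960 + 0.524 = 2.484.
(The Φ(−δ − z_{α/2}) term is vanishingly small for δ > 0 and is dropped in the standard sample-size formula.)
δ = d·√n ⇒ n = (δ/d)² = (2.484 / 0.20)² = 154.30.
Round up to the next whole unit.

n = 155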